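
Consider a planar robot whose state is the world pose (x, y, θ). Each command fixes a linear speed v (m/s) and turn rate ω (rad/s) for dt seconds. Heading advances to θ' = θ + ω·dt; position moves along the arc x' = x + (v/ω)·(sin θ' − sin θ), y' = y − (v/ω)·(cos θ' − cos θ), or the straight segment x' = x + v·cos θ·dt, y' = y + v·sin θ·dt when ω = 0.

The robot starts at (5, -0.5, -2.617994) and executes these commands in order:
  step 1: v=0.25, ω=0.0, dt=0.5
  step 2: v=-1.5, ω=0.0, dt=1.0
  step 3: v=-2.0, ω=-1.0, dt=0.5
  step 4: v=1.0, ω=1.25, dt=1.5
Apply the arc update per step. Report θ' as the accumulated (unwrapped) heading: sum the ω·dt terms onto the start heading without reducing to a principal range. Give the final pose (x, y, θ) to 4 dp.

(6.4051, -0.6025, -1.2430)

step 1: θ'=-2.6180 (straight) → pose (4.8917, -0.5625, -2.6180)
step 2: θ'=-2.6180 (straight) → pose (6.1908, 0.1875, -2.6180)
step 3: θ'=-3.1180 (R=2.0000) → pose (7.1436, 0.4549, -3.1180)
step 4: θ'=-1.2430 (R=0.8000) → pose (6.4051, -0.6025, -1.2430)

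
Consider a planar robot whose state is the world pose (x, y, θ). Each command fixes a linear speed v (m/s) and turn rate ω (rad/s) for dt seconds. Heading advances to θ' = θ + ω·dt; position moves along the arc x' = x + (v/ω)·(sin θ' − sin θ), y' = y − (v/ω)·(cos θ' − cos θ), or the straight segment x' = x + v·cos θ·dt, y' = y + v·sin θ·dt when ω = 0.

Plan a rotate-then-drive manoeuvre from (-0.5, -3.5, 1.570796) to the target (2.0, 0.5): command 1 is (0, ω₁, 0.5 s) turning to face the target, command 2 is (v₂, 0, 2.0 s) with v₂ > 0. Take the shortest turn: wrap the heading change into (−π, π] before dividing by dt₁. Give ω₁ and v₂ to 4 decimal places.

heading to target = atan2(0.5−-3.5, 2−-0.5) = 1.0122
Δθ = wrap(1.0122 − 1.5708) = -0.5586; ω₁ = Δθ/dt₁ = -1.1172
distance = √((2−-0.5)² + (0.5−-3.5)²) = 4.7170; v₂ = distance/dt₂ = 2.3585

ω₁ = -1.1172, v₂ = 2.3585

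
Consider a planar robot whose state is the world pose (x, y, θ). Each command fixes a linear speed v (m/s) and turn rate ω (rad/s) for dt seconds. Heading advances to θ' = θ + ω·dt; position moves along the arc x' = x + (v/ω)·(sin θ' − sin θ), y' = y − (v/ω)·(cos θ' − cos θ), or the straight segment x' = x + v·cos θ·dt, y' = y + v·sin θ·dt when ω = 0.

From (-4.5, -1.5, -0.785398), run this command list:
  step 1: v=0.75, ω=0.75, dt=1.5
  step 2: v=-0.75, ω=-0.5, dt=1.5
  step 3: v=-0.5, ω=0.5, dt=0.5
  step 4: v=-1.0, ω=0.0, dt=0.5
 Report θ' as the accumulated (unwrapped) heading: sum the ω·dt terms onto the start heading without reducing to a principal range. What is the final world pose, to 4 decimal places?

(-5.2908, -1.5468, -0.1604)

step 1: θ'=0.3396 (R=1.0000) → pose (-3.4598, -1.7358, 0.3396)
step 2: θ'=-0.4104 (R=1.5000) → pose (-4.5579, -1.6969, -0.4104)
step 3: θ'=-0.1604 (R=-1.0000) → pose (-4.7972, -1.6267, -0.1604)
step 4: θ'=-0.1604 (straight) → pose (-5.2908, -1.5468, -0.1604)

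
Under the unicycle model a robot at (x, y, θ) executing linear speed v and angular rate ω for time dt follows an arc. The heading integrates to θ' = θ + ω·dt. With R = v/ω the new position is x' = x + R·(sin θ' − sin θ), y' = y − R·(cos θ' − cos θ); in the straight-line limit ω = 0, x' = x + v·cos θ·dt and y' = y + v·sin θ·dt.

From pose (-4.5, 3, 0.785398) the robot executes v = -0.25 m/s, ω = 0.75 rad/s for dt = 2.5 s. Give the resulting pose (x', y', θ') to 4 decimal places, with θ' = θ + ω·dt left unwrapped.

θ' = 0.7854 + 0.75·2.5 = 2.6604
R = v/ω = -0.25/0.75 = -0.3333
x' = -4.5 + -0.3333·(sin 2.6604 − sin 0.7854) = -4.4186
y' = 3 − -0.3333·(cos 2.6604 − cos 0.7854) = 2.4688

(-4.4186, 2.4688, 2.6604)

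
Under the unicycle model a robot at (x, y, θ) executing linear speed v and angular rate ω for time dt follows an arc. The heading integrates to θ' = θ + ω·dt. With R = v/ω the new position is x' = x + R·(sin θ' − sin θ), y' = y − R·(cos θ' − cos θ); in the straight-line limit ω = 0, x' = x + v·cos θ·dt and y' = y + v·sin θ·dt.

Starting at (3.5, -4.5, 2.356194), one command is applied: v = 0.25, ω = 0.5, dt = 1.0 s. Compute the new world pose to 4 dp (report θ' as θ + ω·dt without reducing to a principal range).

θ' = 2.3562 + 0.5·1.0 = 2.8562
R = v/ω = 0.25/0.5 = 0.5000
x' = 3.5 + 0.5000·(sin 2.8562 − sin 2.3562) = 3.2872
y' = -4.5 − 0.5000·(cos 2.8562 − cos 2.3562) = -4.3738

(3.2872, -4.3738, 2.8562)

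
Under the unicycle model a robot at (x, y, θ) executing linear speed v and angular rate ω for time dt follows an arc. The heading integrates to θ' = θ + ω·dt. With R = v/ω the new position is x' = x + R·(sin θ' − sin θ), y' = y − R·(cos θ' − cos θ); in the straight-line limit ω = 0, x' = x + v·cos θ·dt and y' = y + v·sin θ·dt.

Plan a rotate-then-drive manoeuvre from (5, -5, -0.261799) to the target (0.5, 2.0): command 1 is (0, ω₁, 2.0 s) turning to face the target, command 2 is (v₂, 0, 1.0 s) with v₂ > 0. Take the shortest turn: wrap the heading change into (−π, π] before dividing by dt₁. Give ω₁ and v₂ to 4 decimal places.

heading to target = atan2(2−-5, 0.5−5) = 2.1421
Δθ = wrap(2.1421 − -0.2618) = 2.4039; ω₁ = Δθ/dt₁ = 1.2020
distance = √((0.5−5)² + (2−-5)²) = 8.3217; v₂ = distance/dt₂ = 8.3217

ω₁ = 1.2020, v₂ = 8.3217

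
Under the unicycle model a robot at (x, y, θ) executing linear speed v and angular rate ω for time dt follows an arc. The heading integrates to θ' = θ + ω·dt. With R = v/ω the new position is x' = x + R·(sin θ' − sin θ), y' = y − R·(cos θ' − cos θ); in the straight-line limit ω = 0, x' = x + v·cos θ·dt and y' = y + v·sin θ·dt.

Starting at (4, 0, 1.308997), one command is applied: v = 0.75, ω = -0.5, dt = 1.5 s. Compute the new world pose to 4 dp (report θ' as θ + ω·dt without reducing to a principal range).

θ' = 1.3090 + -0.5·1.5 = 0.5590
R = v/ω = 0.75/-0.5 = -1.5000
x' = 4 + -1.5000·(sin 0.5590 − sin 1.3090) = 4.6534
y' = 0 − -1.5000·(cos 0.5590 − cos 1.3090) = 0.8835

(4.6534, 0.8835, 0.5590)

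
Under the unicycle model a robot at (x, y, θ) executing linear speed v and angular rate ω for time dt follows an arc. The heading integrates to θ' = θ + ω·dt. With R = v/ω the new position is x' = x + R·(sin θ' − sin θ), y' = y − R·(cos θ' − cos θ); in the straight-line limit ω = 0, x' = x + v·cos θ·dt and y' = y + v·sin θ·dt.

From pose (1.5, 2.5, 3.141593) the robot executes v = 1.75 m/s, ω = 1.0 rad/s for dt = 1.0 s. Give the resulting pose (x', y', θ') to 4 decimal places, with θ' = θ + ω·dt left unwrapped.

θ' = 3.1416 + 1.0·1.0 = 4.1416
R = v/ω = 1.75/1.0 = 1.7500
x' = 1.5 + 1.7500·(sin 4.1416 − sin 3.1416) = 0.0274
y' = 2.5 − 1.7500·(cos 4.1416 − cos 3.1416) = 1.6955

(0.0274, 1.6955, 4.1416)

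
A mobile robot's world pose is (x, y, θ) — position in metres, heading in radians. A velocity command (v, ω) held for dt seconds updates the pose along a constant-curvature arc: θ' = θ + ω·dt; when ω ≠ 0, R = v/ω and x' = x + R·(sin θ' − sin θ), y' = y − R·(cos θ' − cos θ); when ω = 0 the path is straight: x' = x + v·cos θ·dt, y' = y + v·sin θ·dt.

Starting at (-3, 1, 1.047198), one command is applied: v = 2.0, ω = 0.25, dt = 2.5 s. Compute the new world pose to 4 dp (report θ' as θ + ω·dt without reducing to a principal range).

θ' = 1.0472 + 0.25·2.5 = 1.6722
R = v/ω = 2.0/0.25 = 8.0000
x' = -3 + 8.0000·(sin 1.6722 − sin 1.0472) = -1.9693
y' = 1 − 8.0000·(cos 1.6722 − cos 1.0472) = 5.8098

(-1.9693, 5.8098, 1.6722)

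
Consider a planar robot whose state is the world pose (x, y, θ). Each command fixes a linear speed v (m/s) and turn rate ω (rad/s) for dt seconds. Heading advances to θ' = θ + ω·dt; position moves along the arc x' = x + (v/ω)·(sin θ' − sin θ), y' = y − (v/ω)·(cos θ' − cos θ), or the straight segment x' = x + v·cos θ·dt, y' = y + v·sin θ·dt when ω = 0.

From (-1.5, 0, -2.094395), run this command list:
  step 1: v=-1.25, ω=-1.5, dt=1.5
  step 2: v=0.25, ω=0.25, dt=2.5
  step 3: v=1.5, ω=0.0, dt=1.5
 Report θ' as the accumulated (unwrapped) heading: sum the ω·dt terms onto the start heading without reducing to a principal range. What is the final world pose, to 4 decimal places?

(-2.2724, 1.5900, -3.7194)

step 1: θ'=-4.3444 (R=0.8333) → pose (-0.0008, -0.1169, -4.3444)
step 2: θ'=-3.7194 (R=1.0000) → pose (-0.3876, 0.3610, -3.7194)
step 3: θ'=-3.7194 (straight) → pose (-2.2724, 1.5900, -3.7194)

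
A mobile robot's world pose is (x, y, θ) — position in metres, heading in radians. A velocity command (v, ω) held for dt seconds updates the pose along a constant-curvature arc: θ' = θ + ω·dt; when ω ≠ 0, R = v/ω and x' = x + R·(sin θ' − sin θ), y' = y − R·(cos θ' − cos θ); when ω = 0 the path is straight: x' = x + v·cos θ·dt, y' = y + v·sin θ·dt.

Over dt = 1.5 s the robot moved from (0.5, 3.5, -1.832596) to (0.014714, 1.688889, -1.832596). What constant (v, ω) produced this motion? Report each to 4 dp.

Δθ = -1.832596 − -1.832596 = 0.000000
ω = Δθ/dt = 0.000000/1.5 = 0.0000
ω = 0 → v = (Δx·cos θ + Δy·sin θ)/dt = 1.2500

v = 1.2500, ω = 0.0000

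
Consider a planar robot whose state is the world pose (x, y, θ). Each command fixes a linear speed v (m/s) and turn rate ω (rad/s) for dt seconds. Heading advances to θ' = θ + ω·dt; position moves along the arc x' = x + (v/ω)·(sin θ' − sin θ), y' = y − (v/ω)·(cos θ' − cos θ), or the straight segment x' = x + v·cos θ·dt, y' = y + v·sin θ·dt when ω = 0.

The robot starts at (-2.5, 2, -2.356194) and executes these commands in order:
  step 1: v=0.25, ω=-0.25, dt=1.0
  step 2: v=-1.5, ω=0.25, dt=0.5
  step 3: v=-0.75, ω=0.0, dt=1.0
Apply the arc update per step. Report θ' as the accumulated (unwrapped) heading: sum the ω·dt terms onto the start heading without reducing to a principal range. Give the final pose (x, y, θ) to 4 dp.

step 1: θ'=-2.6062 (R=-1.0000) → pose (-2.6969, 1.8470, -2.6062)
step 2: θ'=-2.4812 (R=-6.0000) → pose (-2.0774, 2.2689, -2.4812)
step 3: θ'=-2.4812 (straight) → pose (-1.4851, 2.7290, -2.4812)

(-1.4851, 2.7290, -2.4812)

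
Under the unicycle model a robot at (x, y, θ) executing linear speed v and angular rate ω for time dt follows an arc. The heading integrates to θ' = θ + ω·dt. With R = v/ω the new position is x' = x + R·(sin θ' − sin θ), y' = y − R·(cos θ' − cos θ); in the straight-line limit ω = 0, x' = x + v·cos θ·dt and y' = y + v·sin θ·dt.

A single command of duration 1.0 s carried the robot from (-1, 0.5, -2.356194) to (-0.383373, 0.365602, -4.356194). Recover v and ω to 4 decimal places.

v = -0.7500, ω = -2.0000

Δθ = -4.356194 − -2.356194 = -2.000000
ω = Δθ/dt = -2.000000/1.0 = -2.0000
R = Δx/(sin θ' − sin θ) = 0.3750
v = R·ω = 0.3750·-2.0000 = -0.7500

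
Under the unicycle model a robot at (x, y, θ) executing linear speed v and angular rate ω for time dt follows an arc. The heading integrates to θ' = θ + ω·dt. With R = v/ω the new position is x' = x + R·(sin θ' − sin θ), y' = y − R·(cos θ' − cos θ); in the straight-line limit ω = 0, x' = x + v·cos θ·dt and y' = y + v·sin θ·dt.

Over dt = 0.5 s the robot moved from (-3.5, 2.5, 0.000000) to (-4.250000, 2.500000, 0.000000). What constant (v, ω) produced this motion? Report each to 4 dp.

Δθ = 0.000000 − 0.000000 = 0.000000
ω = Δθ/dt = 0.000000/0.5 = 0.0000
ω = 0 → v = (Δx·cos θ + Δy·sin θ)/dt = -1.5000

v = -1.5000, ω = 0.0000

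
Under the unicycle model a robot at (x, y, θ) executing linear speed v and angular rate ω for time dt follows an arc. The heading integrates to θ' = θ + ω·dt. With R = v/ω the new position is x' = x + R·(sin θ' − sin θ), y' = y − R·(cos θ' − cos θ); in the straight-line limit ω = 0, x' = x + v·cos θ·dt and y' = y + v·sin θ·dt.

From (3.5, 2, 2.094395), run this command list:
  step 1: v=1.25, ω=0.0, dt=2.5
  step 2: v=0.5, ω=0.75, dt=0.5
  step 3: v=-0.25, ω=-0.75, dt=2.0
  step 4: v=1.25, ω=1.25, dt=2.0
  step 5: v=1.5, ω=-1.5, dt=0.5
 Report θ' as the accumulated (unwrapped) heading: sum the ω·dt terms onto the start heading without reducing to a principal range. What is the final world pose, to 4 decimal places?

(-0.0357, 5.9923, 2.7194)

step 1: θ'=2.0944 (straight) → pose (1.9375, 4.7063, 2.0944)
step 2: θ'=2.4694 (R=0.6667) → pose (1.7753, 4.8946, 2.4694)
step 3: θ'=0.9694 (R=0.3333) → pose (1.8426, 4.4452, 0.9694)
step 4: θ'=3.4694 (R=1.0000) → pose (0.6961, 5.9578, 3.4694)
step 5: θ'=2.7194 (R=-1.0000) → pose (-0.0357, 5.9923, 2.7194)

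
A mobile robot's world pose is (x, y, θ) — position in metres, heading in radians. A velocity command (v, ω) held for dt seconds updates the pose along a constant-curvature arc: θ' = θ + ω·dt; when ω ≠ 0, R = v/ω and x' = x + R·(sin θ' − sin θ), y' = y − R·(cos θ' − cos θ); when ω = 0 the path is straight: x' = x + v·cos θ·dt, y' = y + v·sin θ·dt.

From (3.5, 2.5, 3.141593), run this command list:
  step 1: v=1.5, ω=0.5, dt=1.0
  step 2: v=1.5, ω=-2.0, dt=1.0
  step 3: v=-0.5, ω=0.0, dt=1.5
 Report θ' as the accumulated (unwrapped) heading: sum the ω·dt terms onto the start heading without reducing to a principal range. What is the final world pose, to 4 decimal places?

step 1: θ'=3.6416 (R=3.0000) → pose (2.0617, 2.1327, 3.6416)
step 2: θ'=1.6416 (R=-0.7500) → pose (0.9540, 2.7379, 1.6416)
step 3: θ'=1.6416 (straight) → pose (1.0071, 1.9898, 1.6416)

(1.0071, 1.9898, 1.6416)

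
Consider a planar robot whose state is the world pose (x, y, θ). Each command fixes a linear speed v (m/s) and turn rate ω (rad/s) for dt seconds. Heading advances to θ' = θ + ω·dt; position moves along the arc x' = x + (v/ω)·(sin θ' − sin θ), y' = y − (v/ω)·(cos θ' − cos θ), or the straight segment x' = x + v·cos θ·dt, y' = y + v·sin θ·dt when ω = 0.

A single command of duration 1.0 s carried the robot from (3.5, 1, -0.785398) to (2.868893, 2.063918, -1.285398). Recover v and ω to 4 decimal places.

Δθ = -1.285398 − -0.785398 = -0.500000
ω = Δθ/dt = -0.500000/1.0 = -0.5000
R = −Δy/(cos θ' − cos θ) = 2.5000
v = R·ω = 2.5000·-0.5000 = -1.2500

v = -1.2500, ω = -0.5000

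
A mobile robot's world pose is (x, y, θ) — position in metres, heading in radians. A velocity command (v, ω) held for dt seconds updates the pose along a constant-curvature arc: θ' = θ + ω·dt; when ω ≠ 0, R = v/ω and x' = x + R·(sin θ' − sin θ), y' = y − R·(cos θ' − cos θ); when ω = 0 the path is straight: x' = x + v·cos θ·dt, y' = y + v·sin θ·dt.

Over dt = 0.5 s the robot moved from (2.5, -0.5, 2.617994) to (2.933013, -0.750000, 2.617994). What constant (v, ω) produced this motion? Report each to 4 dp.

v = -1.0000, ω = 0.0000

Δθ = 2.617994 − 2.617994 = 0.000000
ω = Δθ/dt = 0.000000/0.5 = 0.0000
ω = 0 → v = (Δx·cos θ + Δy·sin θ)/dt = -1.0000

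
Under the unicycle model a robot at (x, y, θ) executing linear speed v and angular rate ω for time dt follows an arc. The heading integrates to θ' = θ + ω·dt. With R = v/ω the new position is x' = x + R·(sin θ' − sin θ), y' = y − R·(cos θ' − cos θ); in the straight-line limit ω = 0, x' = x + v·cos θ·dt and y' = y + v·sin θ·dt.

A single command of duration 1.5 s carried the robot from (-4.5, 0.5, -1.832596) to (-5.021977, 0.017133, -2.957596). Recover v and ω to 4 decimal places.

v = 0.5000, ω = -0.7500

Δθ = -2.957596 − -1.832596 = -1.125000
ω = Δθ/dt = -1.125000/1.5 = -0.7500
R = Δx/(sin θ' − sin θ) = -0.6667
v = R·ω = -0.6667·-0.7500 = 0.5000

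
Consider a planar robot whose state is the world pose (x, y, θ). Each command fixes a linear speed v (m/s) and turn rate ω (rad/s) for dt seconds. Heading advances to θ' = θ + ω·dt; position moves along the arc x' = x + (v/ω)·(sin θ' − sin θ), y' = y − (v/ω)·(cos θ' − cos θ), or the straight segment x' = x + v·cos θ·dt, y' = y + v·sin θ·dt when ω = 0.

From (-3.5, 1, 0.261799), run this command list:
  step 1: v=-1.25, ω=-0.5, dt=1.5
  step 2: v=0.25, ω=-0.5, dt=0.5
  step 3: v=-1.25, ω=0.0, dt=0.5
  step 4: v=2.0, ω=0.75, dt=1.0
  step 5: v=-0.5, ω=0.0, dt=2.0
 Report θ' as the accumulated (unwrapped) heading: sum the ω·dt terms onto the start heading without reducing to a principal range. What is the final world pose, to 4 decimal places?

(-4.8539, 0.8499, 0.0118)

step 1: θ'=-0.4882 (R=2.5000) → pose (-5.3196, 1.2069, -0.4882)
step 2: θ'=-0.7382 (R=-0.5000) → pose (-5.2177, 1.1351, -0.7382)
step 3: θ'=-0.7382 (straight) → pose (-5.6800, 1.5557, -0.7382)
step 4: θ'=0.0118 (R=2.6667) → pose (-3.8540, 0.8617, 0.0118)
step 5: θ'=0.0118 (straight) → pose (-4.8539, 0.8499, 0.0118)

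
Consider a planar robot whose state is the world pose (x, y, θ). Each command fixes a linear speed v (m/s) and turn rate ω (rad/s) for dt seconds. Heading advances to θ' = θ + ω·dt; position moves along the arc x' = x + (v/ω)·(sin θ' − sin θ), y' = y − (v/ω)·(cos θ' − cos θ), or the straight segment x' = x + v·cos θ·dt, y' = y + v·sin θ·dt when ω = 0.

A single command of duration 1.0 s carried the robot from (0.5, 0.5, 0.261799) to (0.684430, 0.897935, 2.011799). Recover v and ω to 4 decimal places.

v = 0.5000, ω = 1.7500

Δθ = 2.011799 − 0.261799 = 1.750000
ω = Δθ/dt = 1.750000/1.0 = 1.7500
R = −Δy/(cos θ' − cos θ) = 0.2857
v = R·ω = 0.2857·1.7500 = 0.5000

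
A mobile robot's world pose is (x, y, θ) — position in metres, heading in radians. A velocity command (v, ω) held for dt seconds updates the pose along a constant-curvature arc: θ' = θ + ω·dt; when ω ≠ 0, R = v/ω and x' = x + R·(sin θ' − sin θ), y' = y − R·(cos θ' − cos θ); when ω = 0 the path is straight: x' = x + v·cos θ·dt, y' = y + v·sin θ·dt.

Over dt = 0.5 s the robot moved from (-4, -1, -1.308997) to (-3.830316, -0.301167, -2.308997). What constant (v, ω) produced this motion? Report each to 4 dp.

Δθ = -2.308997 − -1.308997 = -1.000000
ω = Δθ/dt = -1.000000/0.5 = -2.0000
R = −Δy/(cos θ' − cos θ) = 0.7500
v = R·ω = 0.7500·-2.0000 = -1.5000

v = -1.5000, ω = -2.0000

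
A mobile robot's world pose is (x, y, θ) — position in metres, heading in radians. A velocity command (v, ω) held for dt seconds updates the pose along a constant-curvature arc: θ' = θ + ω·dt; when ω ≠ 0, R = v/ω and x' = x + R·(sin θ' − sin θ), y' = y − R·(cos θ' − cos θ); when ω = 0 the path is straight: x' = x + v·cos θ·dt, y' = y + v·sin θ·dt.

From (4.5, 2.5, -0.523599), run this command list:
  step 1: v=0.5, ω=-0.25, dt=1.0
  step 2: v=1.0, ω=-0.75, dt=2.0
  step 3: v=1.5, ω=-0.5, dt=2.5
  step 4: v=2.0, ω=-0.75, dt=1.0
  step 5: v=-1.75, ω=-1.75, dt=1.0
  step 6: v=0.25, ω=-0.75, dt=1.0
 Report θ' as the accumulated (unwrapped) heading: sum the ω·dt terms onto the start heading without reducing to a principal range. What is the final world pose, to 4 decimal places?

(-0.2502, -0.5395, -6.7736)

step 1: θ'=-0.7736 (R=-2.0000) → pose (4.8974, 2.1988, -0.7736)
step 2: θ'=-2.2736 (R=-1.3333) → pose (4.9832, 0.3831, -2.2736)
step 3: θ'=-3.5236 (R=-3.0000) → pose (1.5757, -0.4616, -3.5236)
step 4: θ'=-4.2736 (R=-2.6667) → pose (0.1558, 0.8799, -4.2736)
step 5: θ'=-6.0236 (R=1.0000) → pose (-0.4928, -0.5114, -6.0236)
step 6: θ'=-6.7736 (R=-0.3333) → pose (-0.2502, -0.5395, -6.7736)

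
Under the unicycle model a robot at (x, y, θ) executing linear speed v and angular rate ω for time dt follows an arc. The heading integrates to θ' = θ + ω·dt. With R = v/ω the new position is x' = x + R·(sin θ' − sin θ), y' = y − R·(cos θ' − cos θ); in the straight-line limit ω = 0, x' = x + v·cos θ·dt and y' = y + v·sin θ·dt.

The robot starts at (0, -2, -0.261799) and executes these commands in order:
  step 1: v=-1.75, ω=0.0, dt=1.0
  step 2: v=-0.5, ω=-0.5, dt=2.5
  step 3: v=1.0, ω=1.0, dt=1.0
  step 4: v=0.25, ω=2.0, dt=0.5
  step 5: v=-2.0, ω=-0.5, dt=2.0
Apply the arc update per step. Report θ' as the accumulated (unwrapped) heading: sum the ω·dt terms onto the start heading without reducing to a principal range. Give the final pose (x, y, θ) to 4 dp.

(-5.6366, -1.4092, -0.5118)

step 1: θ'=-0.2618 (straight) → pose (-1.6904, -1.5471, -0.2618)
step 2: θ'=-1.5118 (R=1.0000) → pose (-2.4298, -0.6401, -1.5118)
step 3: θ'=-0.5118 (R=1.0000) → pose (-1.9213, -1.4530, -0.5118)
step 4: θ'=0.4882 (R=0.1250) → pose (-1.8015, -1.4544, 0.4882)
step 5: θ'=-0.5118 (R=4.0000) → pose (-5.6366, -1.4092, -0.5118)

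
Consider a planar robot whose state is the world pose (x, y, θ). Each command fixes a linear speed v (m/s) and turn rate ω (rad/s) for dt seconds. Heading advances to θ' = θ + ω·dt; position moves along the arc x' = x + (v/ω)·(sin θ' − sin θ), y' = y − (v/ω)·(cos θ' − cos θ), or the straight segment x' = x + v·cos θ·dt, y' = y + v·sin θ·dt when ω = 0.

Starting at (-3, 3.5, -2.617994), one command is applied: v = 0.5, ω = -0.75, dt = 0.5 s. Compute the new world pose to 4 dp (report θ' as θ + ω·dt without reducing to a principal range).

θ' = -2.6180 + -0.75·0.5 = -2.9930
R = v/ω = 0.5/-0.75 = -0.6667
x' = -3 + -0.6667·(sin -2.9930 − sin -2.6180) = -3.2346
y' = 3.5 − -0.6667·(cos -2.9930 − cos -2.6180) = 3.4180

(-3.2346, 3.4180, -2.9930)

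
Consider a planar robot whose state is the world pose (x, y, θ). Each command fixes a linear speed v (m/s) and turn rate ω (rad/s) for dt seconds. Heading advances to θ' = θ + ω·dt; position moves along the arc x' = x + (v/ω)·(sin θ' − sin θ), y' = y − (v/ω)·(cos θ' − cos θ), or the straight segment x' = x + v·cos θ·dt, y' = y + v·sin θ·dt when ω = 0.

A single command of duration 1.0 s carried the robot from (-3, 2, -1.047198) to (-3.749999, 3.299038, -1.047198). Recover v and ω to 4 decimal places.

v = -1.5000, ω = 0.0000

Δθ = -1.047198 − -1.047198 = 0.000000
ω = Δθ/dt = 0.000000/1.0 = 0.0000
ω = 0 → v = (Δx·cos θ + Δy·sin θ)/dt = -1.5000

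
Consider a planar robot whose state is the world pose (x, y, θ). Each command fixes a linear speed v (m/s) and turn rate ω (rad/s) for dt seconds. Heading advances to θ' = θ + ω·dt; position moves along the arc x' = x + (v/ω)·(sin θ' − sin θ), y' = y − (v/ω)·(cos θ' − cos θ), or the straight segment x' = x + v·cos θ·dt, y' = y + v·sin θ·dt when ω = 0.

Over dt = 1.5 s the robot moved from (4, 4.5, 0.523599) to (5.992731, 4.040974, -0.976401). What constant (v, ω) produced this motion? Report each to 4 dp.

v = 1.5000, ω = -1.0000

Δθ = -0.976401 − 0.523599 = -1.500000
ω = Δθ/dt = -1.500000/1.5 = -1.0000
R = Δx/(sin θ' − sin θ) = -1.5000
v = R·ω = -1.5000·-1.0000 = 1.5000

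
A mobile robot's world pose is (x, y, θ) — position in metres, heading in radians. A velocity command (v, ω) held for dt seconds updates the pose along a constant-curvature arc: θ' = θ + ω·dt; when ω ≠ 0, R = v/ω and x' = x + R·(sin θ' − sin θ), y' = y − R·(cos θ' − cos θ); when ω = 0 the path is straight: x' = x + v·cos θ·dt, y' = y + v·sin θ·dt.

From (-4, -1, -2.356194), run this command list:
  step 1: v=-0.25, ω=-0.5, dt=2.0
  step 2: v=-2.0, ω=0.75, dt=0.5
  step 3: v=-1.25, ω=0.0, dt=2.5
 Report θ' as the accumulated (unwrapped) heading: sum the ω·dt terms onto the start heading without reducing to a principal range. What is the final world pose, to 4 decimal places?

step 1: θ'=-3.3562 (R=0.5000) → pose (-3.5400, -0.8650, -3.3562)
step 2: θ'=-2.9812 (R=-2.6667) → pose (-2.5462, -0.8920, -2.9812)
step 3: θ'=-2.9812 (straight) → pose (0.5387, -0.3929, -2.9812)

(0.5387, -0.3929, -2.9812)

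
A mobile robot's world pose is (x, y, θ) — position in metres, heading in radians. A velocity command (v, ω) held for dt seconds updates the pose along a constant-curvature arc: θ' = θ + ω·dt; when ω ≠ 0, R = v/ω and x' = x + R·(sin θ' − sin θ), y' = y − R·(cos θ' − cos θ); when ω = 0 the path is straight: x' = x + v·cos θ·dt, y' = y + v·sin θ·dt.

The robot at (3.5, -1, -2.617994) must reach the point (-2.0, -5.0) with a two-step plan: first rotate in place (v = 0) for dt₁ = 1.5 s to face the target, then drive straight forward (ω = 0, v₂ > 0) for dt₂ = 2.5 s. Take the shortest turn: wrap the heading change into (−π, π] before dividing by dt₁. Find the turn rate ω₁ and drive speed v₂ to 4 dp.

ω₁ = 0.0701, v₂ = 2.7203

heading to target = atan2(-5−-1, -2−3.5) = -2.5128
Δθ = wrap(-2.5128 − -2.6180) = 0.1052; ω₁ = Δθ/dt₁ = 0.0701
distance = √((-2−3.5)² + (-5−-1)²) = 6.8007; v₂ = distance/dt₂ = 2.7203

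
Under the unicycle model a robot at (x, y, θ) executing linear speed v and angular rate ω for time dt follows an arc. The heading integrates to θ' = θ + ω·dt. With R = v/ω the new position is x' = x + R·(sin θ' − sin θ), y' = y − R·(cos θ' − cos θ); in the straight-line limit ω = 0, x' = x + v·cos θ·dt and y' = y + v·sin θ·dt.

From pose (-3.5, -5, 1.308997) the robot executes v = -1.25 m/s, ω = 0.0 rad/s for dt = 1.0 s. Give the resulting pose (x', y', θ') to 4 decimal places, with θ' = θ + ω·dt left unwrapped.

(-3.8235, -6.2074, 1.3090)

θ' = 1.3090 + 0.0·1.0 = 1.3090
ω = 0 → straight: x' = -3.5 + -1.25·cos(1.3090)·1.0 = -3.8235
y' = -5 + -1.25·sin(1.3090)·1.0 = -6.2074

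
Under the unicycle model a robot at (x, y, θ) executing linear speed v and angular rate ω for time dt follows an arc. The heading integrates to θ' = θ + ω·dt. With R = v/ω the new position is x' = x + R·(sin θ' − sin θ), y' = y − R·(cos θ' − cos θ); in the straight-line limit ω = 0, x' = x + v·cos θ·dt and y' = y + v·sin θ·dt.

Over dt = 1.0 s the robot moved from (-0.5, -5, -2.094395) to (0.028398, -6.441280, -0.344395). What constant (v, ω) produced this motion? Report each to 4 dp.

Δθ = -0.344395 − -2.094395 = 1.750000
ω = Δθ/dt = 1.750000/1.0 = 1.7500
R = −Δy/(cos θ' − cos θ) = 1.0000
v = R·ω = 1.0000·1.7500 = 1.7500

v = 1.7500, ω = 1.7500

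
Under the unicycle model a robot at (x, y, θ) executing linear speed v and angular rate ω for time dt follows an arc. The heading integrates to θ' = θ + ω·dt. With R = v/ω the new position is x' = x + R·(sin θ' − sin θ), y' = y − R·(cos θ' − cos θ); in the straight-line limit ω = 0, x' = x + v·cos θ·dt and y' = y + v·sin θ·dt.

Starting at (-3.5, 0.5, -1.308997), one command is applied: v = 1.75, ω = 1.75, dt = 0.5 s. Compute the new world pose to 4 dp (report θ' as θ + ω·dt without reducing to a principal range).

(-2.9546, -0.1485, -0.4340)

θ' = -1.3090 + 1.75·0.5 = -0.4340
R = v/ω = 1.75/1.75 = 1.0000
x' = -3.5 + 1.0000·(sin -0.4340 − sin -1.3090) = -2.9546
y' = 0.5 − 1.0000·(cos -0.4340 − cos -1.3090) = -0.1485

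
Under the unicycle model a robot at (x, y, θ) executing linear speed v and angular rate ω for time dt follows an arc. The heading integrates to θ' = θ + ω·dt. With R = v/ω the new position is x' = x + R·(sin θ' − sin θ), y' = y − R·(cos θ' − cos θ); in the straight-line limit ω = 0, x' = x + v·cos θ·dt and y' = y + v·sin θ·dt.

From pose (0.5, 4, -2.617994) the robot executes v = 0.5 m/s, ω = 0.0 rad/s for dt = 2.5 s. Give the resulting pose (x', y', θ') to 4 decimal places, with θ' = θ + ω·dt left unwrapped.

(-0.5825, 3.3750, -2.6180)

θ' = -2.6180 + 0.0·2.5 = -2.6180
ω = 0 → straight: x' = 0.5 + 0.5·cos(-2.6180)·2.5 = -0.5825
y' = 4 + 0.5·sin(-2.6180)·2.5 = 3.3750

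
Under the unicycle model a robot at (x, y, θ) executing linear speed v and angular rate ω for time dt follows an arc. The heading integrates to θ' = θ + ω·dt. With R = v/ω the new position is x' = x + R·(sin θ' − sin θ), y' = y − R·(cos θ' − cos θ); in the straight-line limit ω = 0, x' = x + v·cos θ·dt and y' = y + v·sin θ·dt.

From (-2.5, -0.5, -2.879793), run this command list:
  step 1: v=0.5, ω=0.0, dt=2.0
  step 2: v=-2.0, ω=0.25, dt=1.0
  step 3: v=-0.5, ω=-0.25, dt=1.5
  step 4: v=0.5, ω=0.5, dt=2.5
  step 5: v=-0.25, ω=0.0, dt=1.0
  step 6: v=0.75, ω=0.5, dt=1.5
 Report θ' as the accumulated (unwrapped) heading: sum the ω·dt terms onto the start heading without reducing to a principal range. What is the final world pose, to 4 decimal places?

(-1.5042, -1.4095, -1.0048)

step 1: θ'=-2.8798 (straight) → pose (-3.4659, -0.7588, -2.8798)
step 2: θ'=-2.6298 (R=-8.0000) → pose (-1.6185, -0.0063, -2.6298)
step 3: θ'=-3.0048 (R=2.0000) → pose (-0.9118, 0.2313, -3.0048)
step 4: θ'=-1.7548 (R=1.0000) → pose (-1.7585, -0.5764, -1.7548)
step 5: θ'=-1.7548 (straight) → pose (-1.7128, -0.3307, -1.7548)
step 6: θ'=-1.0048 (R=1.5000) → pose (-1.5042, -1.4095, -1.0048)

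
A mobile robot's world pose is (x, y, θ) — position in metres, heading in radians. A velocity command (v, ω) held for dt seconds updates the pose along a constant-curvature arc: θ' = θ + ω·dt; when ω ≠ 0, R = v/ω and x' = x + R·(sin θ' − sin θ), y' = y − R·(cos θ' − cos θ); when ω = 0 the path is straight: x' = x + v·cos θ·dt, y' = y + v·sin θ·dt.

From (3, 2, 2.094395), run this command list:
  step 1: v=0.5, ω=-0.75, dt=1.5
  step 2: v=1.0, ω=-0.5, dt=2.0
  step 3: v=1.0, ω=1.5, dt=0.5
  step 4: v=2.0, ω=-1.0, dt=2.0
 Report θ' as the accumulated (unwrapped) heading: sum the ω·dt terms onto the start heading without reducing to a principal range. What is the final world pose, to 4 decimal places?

(8.4319, 2.8107, -1.2806)

step 1: θ'=0.9694 (R=-0.6667) → pose (3.0277, 2.7105, 0.9694)
step 2: θ'=-0.0306 (R=-2.0000) → pose (4.7379, 3.5780, -0.0306)
step 3: θ'=0.7194 (R=0.6667) → pose (5.1976, 3.7429, 0.7194)
step 4: θ'=-1.2806 (R=-2.0000) → pose (8.4319, 2.8107, -1.2806)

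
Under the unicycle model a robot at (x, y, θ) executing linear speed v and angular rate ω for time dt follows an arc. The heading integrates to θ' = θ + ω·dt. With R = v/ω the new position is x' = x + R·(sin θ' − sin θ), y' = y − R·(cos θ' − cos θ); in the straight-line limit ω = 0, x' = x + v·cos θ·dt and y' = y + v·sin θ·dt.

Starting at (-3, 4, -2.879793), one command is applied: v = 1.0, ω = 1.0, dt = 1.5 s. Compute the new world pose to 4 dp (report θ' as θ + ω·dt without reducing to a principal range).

θ' = -2.8798 + 1.0·1.5 = -1.3798
R = v/ω = 1.0/1.0 = 1.0000
x' = -3 + 1.0000·(sin -1.3798 − sin -2.8798) = -3.7230
y' = 4 − 1.0000·(cos -1.3798 − cos -2.8798) = 2.8442

(-3.7230, 2.8442, -1.3798)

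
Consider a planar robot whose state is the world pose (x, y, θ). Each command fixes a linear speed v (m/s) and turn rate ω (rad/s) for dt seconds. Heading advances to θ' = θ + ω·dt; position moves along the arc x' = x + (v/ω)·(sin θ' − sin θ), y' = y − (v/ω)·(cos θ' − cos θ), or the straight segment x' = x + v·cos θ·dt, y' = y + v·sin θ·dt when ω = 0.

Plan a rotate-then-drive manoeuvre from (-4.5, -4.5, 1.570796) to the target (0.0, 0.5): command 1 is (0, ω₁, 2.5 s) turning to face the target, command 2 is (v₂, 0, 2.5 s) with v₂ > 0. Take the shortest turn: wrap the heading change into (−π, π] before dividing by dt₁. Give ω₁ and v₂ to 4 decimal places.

ω₁ = -0.2931, v₂ = 2.6907

heading to target = atan2(0.5−-4.5, 0−-4.5) = 0.8380
Δθ = wrap(0.8380 − 1.5708) = -0.7328; ω₁ = Δθ/dt₁ = -0.2931
distance = √((0−-4.5)² + (0.5−-4.5)²) = 6.7268; v₂ = distance/dt₂ = 2.6907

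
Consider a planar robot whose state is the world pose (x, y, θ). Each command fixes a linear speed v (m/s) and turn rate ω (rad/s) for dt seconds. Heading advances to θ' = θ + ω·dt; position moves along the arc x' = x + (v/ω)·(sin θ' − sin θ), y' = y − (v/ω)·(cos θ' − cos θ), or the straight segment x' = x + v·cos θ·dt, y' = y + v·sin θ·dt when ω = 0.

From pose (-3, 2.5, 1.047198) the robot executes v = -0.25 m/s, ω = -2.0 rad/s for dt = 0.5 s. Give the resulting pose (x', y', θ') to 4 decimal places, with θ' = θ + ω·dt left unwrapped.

θ' = 1.0472 + -2.0·0.5 = 0.0472
R = v/ω = -0.25/-2.0 = 0.1250
x' = -3 + 0.1250·(sin 0.0472 − sin 1.0472) = -3.1024
y' = 2.5 − 0.1250·(cos 0.0472 − cos 1.0472) = 2.4376

(-3.1024, 2.4376, 0.0472)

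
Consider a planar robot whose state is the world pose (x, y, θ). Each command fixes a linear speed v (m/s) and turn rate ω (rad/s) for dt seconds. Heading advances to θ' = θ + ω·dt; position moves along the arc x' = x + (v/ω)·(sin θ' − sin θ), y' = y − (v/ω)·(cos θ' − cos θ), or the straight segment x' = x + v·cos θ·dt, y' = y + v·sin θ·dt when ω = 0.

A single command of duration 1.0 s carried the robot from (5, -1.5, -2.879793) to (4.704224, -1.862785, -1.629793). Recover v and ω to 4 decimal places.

Δθ = -1.629793 − -2.879793 = 1.250000
ω = Δθ/dt = 1.250000/1.0 = 1.2500
R = −Δy/(cos θ' − cos θ) = 0.4000
v = R·ω = 0.4000·1.2500 = 0.5000

v = 0.5000, ω = 1.2500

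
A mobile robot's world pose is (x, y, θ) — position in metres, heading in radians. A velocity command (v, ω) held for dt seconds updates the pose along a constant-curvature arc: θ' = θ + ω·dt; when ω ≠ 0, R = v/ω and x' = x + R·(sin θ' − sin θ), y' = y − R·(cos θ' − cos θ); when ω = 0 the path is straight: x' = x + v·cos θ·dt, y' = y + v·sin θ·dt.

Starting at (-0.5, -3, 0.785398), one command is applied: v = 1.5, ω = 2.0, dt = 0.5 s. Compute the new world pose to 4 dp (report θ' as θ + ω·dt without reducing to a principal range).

θ' = 0.7854 + 2.0·0.5 = 1.7854
R = v/ω = 1.5/2.0 = 0.7500
x' = -0.5 + 0.7500·(sin 1.7854 − sin 0.7854) = -0.2975
y' = -3 − 0.7500·(cos 1.7854 − cos 0.7854) = -2.3100

(-0.2975, -2.3100, 1.7854)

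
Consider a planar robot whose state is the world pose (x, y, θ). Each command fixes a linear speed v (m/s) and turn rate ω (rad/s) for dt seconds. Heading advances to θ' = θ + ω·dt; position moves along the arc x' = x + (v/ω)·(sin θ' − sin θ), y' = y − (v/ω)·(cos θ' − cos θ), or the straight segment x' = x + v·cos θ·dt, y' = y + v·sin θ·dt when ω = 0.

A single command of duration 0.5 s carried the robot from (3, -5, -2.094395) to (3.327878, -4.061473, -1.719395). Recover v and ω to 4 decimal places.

v = -2.0000, ω = 0.7500

Δθ = -1.719395 − -2.094395 = 0.375000
ω = Δθ/dt = 0.375000/0.5 = 0.7500
R = −Δy/(cos θ' − cos θ) = -2.6667
v = R·ω = -2.6667·0.7500 = -2.0000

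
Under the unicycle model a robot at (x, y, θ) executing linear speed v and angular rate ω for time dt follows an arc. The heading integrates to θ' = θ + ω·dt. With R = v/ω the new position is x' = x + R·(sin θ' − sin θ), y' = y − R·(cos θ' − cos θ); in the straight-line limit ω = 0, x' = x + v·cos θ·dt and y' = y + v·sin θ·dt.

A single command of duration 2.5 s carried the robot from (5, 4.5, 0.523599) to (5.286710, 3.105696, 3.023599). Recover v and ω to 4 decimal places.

v = -0.7500, ω = 1.0000

Δθ = 3.023599 − 0.523599 = 2.500000
ω = Δθ/dt = 2.500000/2.5 = 1.0000
R = −Δy/(cos θ' − cos θ) = -0.7500
v = R·ω = -0.7500·1.0000 = -0.7500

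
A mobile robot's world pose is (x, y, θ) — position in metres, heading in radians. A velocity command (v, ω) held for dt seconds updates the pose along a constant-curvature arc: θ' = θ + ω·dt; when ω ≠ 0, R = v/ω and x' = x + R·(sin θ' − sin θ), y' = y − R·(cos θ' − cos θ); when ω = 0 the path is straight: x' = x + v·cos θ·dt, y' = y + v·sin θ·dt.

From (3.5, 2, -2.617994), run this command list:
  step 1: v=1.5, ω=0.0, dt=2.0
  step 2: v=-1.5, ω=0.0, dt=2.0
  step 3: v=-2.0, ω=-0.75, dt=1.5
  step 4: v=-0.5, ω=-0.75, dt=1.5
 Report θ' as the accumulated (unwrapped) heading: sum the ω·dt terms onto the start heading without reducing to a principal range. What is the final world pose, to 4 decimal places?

(6.6235, 1.2364, -4.8680)

step 1: θ'=-2.6180 (straight) → pose (0.9019, 0.5000, -2.6180)
step 2: θ'=-2.6180 (straight) → pose (3.5000, 2.0000, -2.6180)
step 3: θ'=-3.7430 (R=2.6667) → pose (6.3421, 1.8894, -3.7430)
step 4: θ'=-4.8680 (R=0.6667) → pose (6.6235, 1.2364, -4.8680)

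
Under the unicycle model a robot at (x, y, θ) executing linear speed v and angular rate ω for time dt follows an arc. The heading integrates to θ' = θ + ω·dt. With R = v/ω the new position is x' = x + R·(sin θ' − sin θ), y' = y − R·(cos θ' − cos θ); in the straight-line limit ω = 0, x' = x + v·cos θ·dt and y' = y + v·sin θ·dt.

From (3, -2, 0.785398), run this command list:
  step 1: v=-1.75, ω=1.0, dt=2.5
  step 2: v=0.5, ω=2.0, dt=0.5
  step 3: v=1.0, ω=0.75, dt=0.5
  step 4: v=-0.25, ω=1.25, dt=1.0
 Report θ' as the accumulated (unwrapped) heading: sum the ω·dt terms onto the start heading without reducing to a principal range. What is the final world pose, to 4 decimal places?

(4.0517, -5.3995, 5.9104)

step 1: θ'=3.2854 (R=-1.7500) → pose (4.4882, -4.9694, 3.2854)
step 2: θ'=4.2854 (R=0.2500) → pose (4.2965, -5.1133, 4.2854)
step 3: θ'=4.6604 (R=1.3333) → pose (4.1786, -5.5961, 4.6604)
step 4: θ'=5.9104 (R=-0.2000) → pose (4.0517, -5.3995, 5.9104)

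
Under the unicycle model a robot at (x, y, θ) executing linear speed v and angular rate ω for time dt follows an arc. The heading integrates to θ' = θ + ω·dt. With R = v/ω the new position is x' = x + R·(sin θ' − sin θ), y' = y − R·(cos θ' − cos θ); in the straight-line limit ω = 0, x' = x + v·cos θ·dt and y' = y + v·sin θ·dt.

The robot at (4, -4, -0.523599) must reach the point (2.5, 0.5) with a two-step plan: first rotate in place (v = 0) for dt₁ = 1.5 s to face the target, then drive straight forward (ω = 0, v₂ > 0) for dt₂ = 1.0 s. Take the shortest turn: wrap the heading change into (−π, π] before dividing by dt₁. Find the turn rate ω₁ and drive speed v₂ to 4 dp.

ω₁ = 1.6108, v₂ = 4.7434

heading to target = atan2(0.5−-4, 2.5−4) = 1.8925
Δθ = wrap(1.8925 − -0.5236) = 2.4161; ω₁ = Δθ/dt₁ = 1.6108
distance = √((2.5−4)² + (0.5−-4)²) = 4.7434; v₂ = distance/dt₂ = 4.7434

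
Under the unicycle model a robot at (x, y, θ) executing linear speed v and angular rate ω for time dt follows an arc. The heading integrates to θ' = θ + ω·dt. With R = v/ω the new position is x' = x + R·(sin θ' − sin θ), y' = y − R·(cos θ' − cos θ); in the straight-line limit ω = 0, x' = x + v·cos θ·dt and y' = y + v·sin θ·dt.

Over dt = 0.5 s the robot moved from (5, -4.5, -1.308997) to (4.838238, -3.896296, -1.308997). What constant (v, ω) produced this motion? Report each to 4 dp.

Δθ = -1.308997 − -1.308997 = 0.000000
ω = Δθ/dt = 0.000000/0.5 = 0.0000
ω = 0 → v = (Δx·cos θ + Δy·sin θ)/dt = -1.2500

v = -1.2500, ω = 0.0000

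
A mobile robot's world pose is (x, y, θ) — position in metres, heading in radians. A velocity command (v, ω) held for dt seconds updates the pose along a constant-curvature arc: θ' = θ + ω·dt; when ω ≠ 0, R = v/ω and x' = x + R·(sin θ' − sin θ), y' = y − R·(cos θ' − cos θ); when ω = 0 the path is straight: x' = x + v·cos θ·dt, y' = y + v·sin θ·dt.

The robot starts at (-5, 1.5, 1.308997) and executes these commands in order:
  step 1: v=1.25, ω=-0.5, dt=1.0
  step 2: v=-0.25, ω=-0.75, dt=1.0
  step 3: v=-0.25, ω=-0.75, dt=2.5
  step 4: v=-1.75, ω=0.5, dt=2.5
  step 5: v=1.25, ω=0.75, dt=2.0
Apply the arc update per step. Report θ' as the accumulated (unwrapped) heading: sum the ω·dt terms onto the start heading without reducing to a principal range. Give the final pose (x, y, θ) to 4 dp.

(-4.2433, 7.1090, 0.9340)

step 1: θ'=0.8090 (R=-2.5000) → pose (-4.3942, 2.5785, 0.8090)
step 2: θ'=0.0590 (R=0.3333) → pose (-4.6157, 2.4758, 0.0590)
step 3: θ'=-1.8160 (R=0.3333) → pose (-4.9587, 2.8895, -1.8160)
step 4: θ'=-0.5660 (R=-3.5000) → pose (-6.4771, 6.6933, -0.5660)
step 5: θ'=0.9340 (R=1.6667) → pose (-4.2433, 7.1090, 0.9340)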